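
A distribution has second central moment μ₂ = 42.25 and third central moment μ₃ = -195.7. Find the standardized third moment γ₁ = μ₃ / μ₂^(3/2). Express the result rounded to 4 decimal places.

σ = √μ₂ = √42.25 = 6.50000
σ³ = μ₂^(3/2) = 274.62500
γ₁ = μ₃/σ³ = -195.7 / 274.62500 ≈ -0.7126

-0.7126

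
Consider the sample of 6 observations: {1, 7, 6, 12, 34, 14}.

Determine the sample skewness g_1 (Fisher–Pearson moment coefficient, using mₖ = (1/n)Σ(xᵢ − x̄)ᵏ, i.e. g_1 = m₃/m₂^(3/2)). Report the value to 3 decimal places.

1.176

x̄ = (1 + 7 + 6 + 12 + 34 + 14) / 6 = 12.3333
deviations (xᵢ − x̄): -11.3333, -5.3333, -6.3333, -0.3333, 21.6667, 1.6667
Σ(xᵢ − x̄)² = 669.3333 ⇒ m₂ = 669.3333/6 = 111.55556
Σ(xᵢ − x̄)³ = 8314.4444 ⇒ m₃ = 8314.4444/6 = 1385.74074
m₂^(3/2) = 111.55556^(1.5) = 1178.24825
g_1 = m₃ / m₂^(3/2) = 1385.74074 / 1178.24825 ≈ 1.176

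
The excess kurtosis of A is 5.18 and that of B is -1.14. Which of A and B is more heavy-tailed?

A

Higher excess kurtosis ⇒ heavier tails relative to the normal distribution.
5.18 vs -1.14: the larger is 5.18, so A has heavier tails. (A is leptokurtic — heavier-than-normal tails; the other is platykurtic.)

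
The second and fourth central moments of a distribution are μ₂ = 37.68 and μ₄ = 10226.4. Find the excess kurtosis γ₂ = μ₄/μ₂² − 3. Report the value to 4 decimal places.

μ₂² = 37.68² = 1419.78240
μ₄/μ₂² = 10226.4 / 1419.78240 = 7.20279
γ₂ = 7.20279 − 3 ≈ 4.2028

4.2028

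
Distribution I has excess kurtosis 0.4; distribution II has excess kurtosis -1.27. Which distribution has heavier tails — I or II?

I

Higher excess kurtosis ⇒ heavier tails relative to the normal distribution.
0.4 vs -1.27: the larger is 0.4, so I has heavier tails. (I is leptokurtic — heavier-than-normal tails; the other is platykurtic.)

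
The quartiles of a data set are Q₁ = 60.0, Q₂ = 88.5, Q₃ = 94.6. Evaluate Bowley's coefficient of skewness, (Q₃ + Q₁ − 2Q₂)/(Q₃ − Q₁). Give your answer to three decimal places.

-0.647

numerator: Q₃ + Q₁ − 2Q₂ = 94.6 + 60.0 − 2×88.5 = -22.4000
denominator: Q₃ − Q₁ = 94.6 − 60.0 = 34.6000
Bowley skewness = -22.4000 / 34.6000 ≈ -0.647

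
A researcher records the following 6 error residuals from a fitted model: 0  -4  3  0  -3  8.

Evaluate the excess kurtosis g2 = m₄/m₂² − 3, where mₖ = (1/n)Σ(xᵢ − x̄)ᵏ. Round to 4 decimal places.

-0.6385

x̄ = 0.6667
Σ(xᵢ − x̄)² = 95.3333 ⇒ m₂ = 15.88889
Σ(xᵢ − x̄)⁴ = 3577.1111 ⇒ m₄ = 596.18519
m₂² = 252.45679
g2 = m₄/m₂² − 3 = 2.36153 − 3 ≈ -0.6385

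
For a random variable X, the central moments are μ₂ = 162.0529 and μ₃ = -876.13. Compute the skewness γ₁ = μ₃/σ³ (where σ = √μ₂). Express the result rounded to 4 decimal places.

-0.4247

σ = √μ₂ = √162.0529 = 12.73000
σ³ = μ₂^(3/2) = 2062.93342
γ₁ = μ₃/σ³ = -876.13 / 2062.93342 ≈ -0.4247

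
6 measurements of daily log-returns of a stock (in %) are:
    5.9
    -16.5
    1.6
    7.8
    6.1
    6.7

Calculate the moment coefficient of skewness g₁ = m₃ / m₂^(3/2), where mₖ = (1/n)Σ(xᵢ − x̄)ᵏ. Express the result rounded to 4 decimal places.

-1.5976

x̄ = (5.9 - 16.5 + 1.6 + 7.8 + 6.1 + 6.7) / 6 = 1.9333
deviations (xᵢ − x̄): 3.9667, -18.4333, -0.3333, 5.8667, 4.1667, 4.7667
Σ(xᵢ − x̄)² = 430.1333 ⇒ m₂ = 430.1333/6 = 71.68889
Σ(xᵢ − x̄)³ = -5818.4856 ⇒ m₃ = -5818.4856/6 = -969.74759
m₂^(3/2) = 71.68889^(1.5) = 606.98474
g₁ = m₃ / m₂^(3/2) = -969.74759 / 606.98474 ≈ -1.5976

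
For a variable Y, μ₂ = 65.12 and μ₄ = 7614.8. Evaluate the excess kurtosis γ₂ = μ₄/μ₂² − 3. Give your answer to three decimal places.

μ₂² = 65.12² = 4240.61440
μ₄/μ₂² = 7614.8 / 4240.61440 = 1.79568
γ₂ = 1.79568 − 3 ≈ -1.204

-1.204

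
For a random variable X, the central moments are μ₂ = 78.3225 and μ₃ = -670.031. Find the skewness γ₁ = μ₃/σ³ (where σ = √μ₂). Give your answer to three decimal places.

σ = √μ₂ = √78.3225 = 8.85000
σ³ = μ₂^(3/2) = 693.15413
γ₁ = μ₃/σ³ = -670.031 / 693.15413 ≈ -0.967

-0.967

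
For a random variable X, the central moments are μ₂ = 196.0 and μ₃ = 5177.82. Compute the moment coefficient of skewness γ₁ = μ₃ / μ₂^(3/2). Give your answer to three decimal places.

1.887

σ = √μ₂ = √196.0 = 14.00000
σ³ = μ₂^(3/2) = 2744.00000
γ₁ = μ₃/σ³ = 5177.82 / 2744.00000 ≈ 1.887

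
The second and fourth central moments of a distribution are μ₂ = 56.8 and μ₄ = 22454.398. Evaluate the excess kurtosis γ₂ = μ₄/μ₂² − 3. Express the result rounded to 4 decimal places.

μ₂² = 56.8² = 3226.24000
μ₄/μ₂² = 22454.398 / 3226.24000 = 6.95993
γ₂ = 6.95993 − 3 ≈ 3.9599

3.9599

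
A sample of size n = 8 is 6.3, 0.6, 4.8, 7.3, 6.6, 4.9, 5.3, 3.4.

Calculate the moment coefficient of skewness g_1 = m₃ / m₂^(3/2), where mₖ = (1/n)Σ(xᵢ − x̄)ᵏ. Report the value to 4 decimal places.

-0.9804

x̄ = (6.3 + 0.6 + 4.8 + 7.3 + 6.6 + 4.9 + 5.3 + 3.4) / 8 = 4.9000
deviations (xᵢ − x̄): 1.4000, -4.3000, -0.1000, 2.4000, 1.7000, 0.0000, 0.4000, -1.5000
Σ(xᵢ − x̄)² = 31.5200 ⇒ m₂ = 31.5200/8 = 3.94000
Σ(xᵢ − x̄)³ = -61.3380 ⇒ m₃ = -61.3380/8 = -7.66725
m₂^(3/2) = 3.94000^(1.5) = 7.82068
g_1 = m₃ / m₂^(3/2) = -7.66725 / 7.82068 ≈ -0.9804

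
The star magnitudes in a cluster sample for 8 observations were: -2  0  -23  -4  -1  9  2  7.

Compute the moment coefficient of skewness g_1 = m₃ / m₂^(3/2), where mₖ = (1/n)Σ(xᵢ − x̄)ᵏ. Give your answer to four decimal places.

-1.3389

x̄ = (-2 + 0 - 23 - 4 - 1 + 9 + 2 + 7) / 8 = -1.5000
deviations (xᵢ − x̄): -0.5000, 1.5000, -21.5000, -2.5000, 0.5000, 10.5000, 3.5000, 8.5000
Σ(xᵢ − x̄)² = 666.0000 ⇒ m₂ = 666.0000/8 = 83.25000
Σ(xᵢ − x̄)³ = -8136.0000 ⇒ m₃ = -8136.0000/8 = -1017.00000
m₂^(3/2) = 83.25000^(1.5) = 759.58497
g_1 = m₃ / m₂^(3/2) = -1017.00000 / 759.58497 ≈ -1.3389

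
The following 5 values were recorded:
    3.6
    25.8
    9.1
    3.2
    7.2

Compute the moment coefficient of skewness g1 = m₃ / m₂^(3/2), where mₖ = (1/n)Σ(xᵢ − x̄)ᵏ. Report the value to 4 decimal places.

1.2454

x̄ = (3.6 + 25.8 + 9.1 + 3.2 + 7.2) / 5 = 9.7800
deviations (xᵢ − x̄): -6.1800, 16.0200, -0.6800, -6.5800, -2.5800
Σ(xᵢ − x̄)² = 345.2480 ⇒ m₂ = 345.2480/5 = 69.04960
Σ(xᵢ − x̄)³ = 3572.9719 ⇒ m₃ = 3572.9719/5 = 714.59438
m₂^(3/2) = 69.04960^(1.5) = 573.77517
g1 = m₃ / m₂^(3/2) = 714.59438 / 573.77517 ≈ 1.2454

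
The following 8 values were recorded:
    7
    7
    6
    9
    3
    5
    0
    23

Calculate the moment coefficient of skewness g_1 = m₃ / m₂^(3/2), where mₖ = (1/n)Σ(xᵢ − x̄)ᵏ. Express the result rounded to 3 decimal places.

1.521

x̄ = (7 + 7 + 6 + 9 + 3 + 5 + 0 + 23) / 8 = 7.5000
deviations (xᵢ − x̄): -0.5000, -0.5000, -1.5000, 1.5000, -4.5000, -2.5000, -7.5000, 15.5000
Σ(xᵢ − x̄)² = 328.0000 ⇒ m₂ = 328.0000/8 = 41.00000
Σ(xᵢ − x̄)³ = 3195.0000 ⇒ m₃ = 3195.0000/8 = 399.37500
m₂^(3/2) = 41.00000^(1.5) = 262.52809
g_1 = m₃ / m₂^(3/2) = 399.37500 / 262.52809 ≈ 1.521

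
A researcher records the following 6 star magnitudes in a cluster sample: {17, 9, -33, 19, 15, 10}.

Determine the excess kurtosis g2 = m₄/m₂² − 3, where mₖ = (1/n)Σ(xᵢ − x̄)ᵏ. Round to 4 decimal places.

0.9200

x̄ = 6.1667
Σ(xᵢ − x̄)² = 1916.8333 ⇒ m₂ = 319.47222
Σ(xᵢ − x̄)⁴ = 2400507.8194 ⇒ m₄ = 400084.63657
m₂² = 102062.50077
g2 = m₄/m₂² − 3 = 3.92000 − 3 ≈ 0.9200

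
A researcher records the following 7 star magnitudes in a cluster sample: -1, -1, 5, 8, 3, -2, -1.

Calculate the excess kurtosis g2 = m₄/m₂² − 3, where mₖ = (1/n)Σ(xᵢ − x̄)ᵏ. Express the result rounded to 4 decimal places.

-1.0493

x̄ = 1.5714
Σ(xᵢ − x̄)² = 87.7143 ⇒ m₂ = 12.53061
Σ(xᵢ − x̄)⁴ = 2144.0875 ⇒ m₄ = 306.29821
m₂² = 157.01624
g2 = m₄/m₂² − 3 = 1.95074 − 3 ≈ -1.0493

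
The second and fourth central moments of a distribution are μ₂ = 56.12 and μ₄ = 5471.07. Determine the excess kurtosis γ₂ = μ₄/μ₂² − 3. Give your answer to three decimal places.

μ₂² = 56.12² = 3149.45440
μ₄/μ₂² = 5471.07 / 3149.45440 = 1.73715
γ₂ = 1.73715 − 3 ≈ -1.263

-1.263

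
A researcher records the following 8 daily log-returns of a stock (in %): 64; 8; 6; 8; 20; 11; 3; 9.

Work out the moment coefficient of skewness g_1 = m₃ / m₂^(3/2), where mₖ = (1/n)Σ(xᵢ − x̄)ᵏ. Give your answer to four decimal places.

2.0128

x̄ = (64 + 8 + 6 + 8 + 20 + 11 + 3 + 9) / 8 = 16.1250
deviations (xᵢ − x̄): 47.8750, -8.1250, -10.1250, -8.1250, 3.8750, -5.1250, -13.1250, -7.1250
Σ(xᵢ − x̄)² = 2790.8750 ⇒ m₂ = 2790.8750/8 = 348.85938
Σ(xᵢ − x̄)³ = 104920.4063 ⇒ m₃ = 104920.4063/8 = 13115.05078
m₂^(3/2) = 348.85938^(1.5) = 6515.91781
g_1 = m₃ / m₂^(3/2) = 13115.05078 / 6515.91781 ≈ 2.0128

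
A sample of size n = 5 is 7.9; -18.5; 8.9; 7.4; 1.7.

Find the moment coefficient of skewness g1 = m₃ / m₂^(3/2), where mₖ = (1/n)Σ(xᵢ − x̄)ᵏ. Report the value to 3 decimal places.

x̄ = (7.9 - 18.5 + 8.9 + 7.4 + 1.7) / 5 = 1.4800
deviations (xᵢ − x̄): 6.4200, -19.9800, 7.4200, 5.9200, 0.2200
Σ(xᵢ − x̄)² = 530.5680 ⇒ m₂ = 530.5680/5 = 106.11360
Σ(xᵢ − x̄)³ = -7095.4109 ⇒ m₃ = -7095.4109/5 = -1419.08218
m₂^(3/2) = 106.11360^(1.5) = 1093.09164
g1 = m₃ / m₂^(3/2) = -1419.08218 / 1093.09164 ≈ -1.298

-1.298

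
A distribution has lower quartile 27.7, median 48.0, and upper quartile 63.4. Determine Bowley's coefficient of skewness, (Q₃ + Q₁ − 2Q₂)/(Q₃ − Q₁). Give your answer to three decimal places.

numerator: Q₃ + Q₁ − 2Q₂ = 63.4 + 27.7 − 2×48.0 = -4.9000
denominator: Q₃ − Q₁ = 63.4 − 27.7 = 35.7000
Bowley skewness = -4.9000 / 35.7000 ≈ -0.137

-0.137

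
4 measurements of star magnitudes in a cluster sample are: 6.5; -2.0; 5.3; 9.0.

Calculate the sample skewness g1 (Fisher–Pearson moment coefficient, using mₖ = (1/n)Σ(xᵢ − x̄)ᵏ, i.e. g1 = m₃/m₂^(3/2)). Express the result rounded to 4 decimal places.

x̄ = (6.5 - 2.0 + 5.3 + 9.0) / 4 = 4.7000
deviations (xᵢ − x̄): 1.8000, -6.7000, 0.6000, 4.3000
Σ(xᵢ − x̄)² = 66.9800 ⇒ m₂ = 66.9800/4 = 16.74500
Σ(xᵢ − x̄)³ = -215.2080 ⇒ m₃ = -215.2080/4 = -53.80200
m₂^(3/2) = 16.74500^(1.5) = 68.52164
g1 = m₃ / m₂^(3/2) = -53.80200 / 68.52164 ≈ -0.7852

-0.7852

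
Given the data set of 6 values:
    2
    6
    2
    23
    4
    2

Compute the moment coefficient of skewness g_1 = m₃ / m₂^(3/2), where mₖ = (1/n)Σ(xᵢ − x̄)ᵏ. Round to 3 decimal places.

1.646

x̄ = (2 + 6 + 2 + 23 + 4 + 2) / 6 = 6.5000
deviations (xᵢ − x̄): -4.5000, -0.5000, -4.5000, 16.5000, -2.5000, -4.5000
Σ(xᵢ − x̄)² = 339.5000 ⇒ m₂ = 339.5000/6 = 56.58333
Σ(xᵢ − x̄)³ = 4203.0000 ⇒ m₃ = 4203.0000/6 = 700.50000
m₂^(3/2) = 56.58333^(1.5) = 425.63055
g_1 = m₃ / m₂^(3/2) = 700.50000 / 425.63055 ≈ 1.646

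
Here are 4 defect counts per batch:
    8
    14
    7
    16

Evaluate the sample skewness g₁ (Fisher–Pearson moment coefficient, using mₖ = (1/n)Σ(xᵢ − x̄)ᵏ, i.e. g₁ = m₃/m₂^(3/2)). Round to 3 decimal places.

x̄ = (8 + 14 + 7 + 16) / 4 = 11.2500
deviations (xᵢ − x̄): -3.2500, 2.7500, -4.2500, 4.7500
Σ(xᵢ − x̄)² = 58.7500 ⇒ m₂ = 58.7500/4 = 14.68750
Σ(xᵢ − x̄)³ = 16.8750 ⇒ m₃ = 16.8750/4 = 4.21875
m₂^(3/2) = 14.68750^(1.5) = 56.28878
g₁ = m₃ / m₂^(3/2) = 4.21875 / 56.28878 ≈ 0.075

0.075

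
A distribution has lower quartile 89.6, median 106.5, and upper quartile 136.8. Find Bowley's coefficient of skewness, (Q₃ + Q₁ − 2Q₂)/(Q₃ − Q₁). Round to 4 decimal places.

0.2839

numerator: Q₃ + Q₁ − 2Q₂ = 136.8 + 89.6 − 2×106.5 = 13.4000
denominator: Q₃ − Q₁ = 136.8 − 89.6 = 47.2000
Bowley skewness = 13.4000 / 47.2000 ≈ 0.2839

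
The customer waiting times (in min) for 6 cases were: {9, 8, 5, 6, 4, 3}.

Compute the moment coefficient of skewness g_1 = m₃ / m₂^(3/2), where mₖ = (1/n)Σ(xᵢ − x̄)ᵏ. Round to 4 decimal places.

0.2193

x̄ = (9 + 8 + 5 + 6 + 4 + 3) / 6 = 5.8333
deviations (xᵢ − x̄): 3.1667, 2.1667, -0.8333, 0.1667, -1.8333, -2.8333
Σ(xᵢ − x̄)² = 26.8333 ⇒ m₂ = 26.8333/6 = 4.47222
Σ(xᵢ − x̄)³ = 12.4444 ⇒ m₃ = 12.4444/6 = 2.07407
m₂^(3/2) = 4.47222^(1.5) = 9.45769
g_1 = m₃ / m₂^(3/2) = 2.07407 / 9.45769 ≈ 0.2193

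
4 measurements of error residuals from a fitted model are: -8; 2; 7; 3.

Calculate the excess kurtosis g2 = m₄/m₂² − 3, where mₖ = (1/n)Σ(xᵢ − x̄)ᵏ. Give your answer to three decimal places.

x̄ = 1.0000
Σ(xᵢ − x̄)² = 122.0000 ⇒ m₂ = 30.50000
Σ(xᵢ − x̄)⁴ = 7874.0000 ⇒ m₄ = 1968.50000
m₂² = 930.25000
g2 = m₄/m₂² − 3 = 2.11610 − 3 ≈ -0.884

-0.884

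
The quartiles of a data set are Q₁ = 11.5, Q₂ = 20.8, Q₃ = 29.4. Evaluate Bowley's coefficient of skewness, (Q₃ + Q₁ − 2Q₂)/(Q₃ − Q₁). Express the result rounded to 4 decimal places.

numerator: Q₃ + Q₁ − 2Q₂ = 29.4 + 11.5 − 2×20.8 = -0.7000
denominator: Q₃ − Q₁ = 29.4 − 11.5 = 17.9000
Bowley skewness = -0.7000 / 17.9000 ≈ -0.0391

-0.0391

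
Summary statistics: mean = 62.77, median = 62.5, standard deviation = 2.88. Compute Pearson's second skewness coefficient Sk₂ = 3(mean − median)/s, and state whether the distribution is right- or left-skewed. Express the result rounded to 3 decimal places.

0.281, right-skewed

Sk₂ = 3(62.77 − 62.5) / 2.88 = 3 × 0.2700 / 2.88
    = 0.8100 / 2.88 ≈ 0.281
Sk₂ > 0 ⇒ mean > median ⇒ right-skewed (positive skew).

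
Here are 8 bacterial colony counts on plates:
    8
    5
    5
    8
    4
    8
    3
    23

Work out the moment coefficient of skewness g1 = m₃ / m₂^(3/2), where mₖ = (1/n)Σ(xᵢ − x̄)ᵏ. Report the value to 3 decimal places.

x̄ = (8 + 5 + 5 + 8 + 4 + 8 + 3 + 23) / 8 = 8.0000
deviations (xᵢ − x̄): 0.0000, -3.0000, -3.0000, 0.0000, -4.0000, 0.0000, -5.0000, 15.0000
Σ(xᵢ − x̄)² = 284.0000 ⇒ m₂ = 284.0000/8 = 35.50000
Σ(xᵢ − x̄)³ = 3132.0000 ⇒ m₃ = 3132.0000/8 = 391.50000
m₂^(3/2) = 35.50000^(1.5) = 211.51566
g1 = m₃ / m₂^(3/2) = 391.50000 / 211.51566 ≈ 1.851

1.851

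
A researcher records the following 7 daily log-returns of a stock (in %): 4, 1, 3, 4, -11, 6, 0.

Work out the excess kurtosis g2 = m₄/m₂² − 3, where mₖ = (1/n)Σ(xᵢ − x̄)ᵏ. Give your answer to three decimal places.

1.090

x̄ = 1.0000
Σ(xᵢ − x̄)² = 192.0000 ⇒ m₂ = 27.42857
Σ(xᵢ − x̄)⁴ = 21540.0000 ⇒ m₄ = 3077.14286
m₂² = 752.32653
g2 = m₄/m₂² − 3 = 4.09017 − 3 ≈ 1.090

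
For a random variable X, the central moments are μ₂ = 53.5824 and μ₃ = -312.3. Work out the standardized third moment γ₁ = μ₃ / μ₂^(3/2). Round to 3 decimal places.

-0.796

σ = √μ₂ = √53.5824 = 7.32000
σ³ = μ₂^(3/2) = 392.22317
γ₁ = μ₃/σ³ = -312.3 / 392.22317 ≈ -0.796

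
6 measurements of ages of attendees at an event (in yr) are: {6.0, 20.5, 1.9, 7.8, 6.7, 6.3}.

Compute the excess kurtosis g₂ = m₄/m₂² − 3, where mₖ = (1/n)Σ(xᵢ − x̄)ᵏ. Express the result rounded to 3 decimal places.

x̄ = 8.2000
Σ(xᵢ − x̄)² = 201.8400 ⇒ m₂ = 33.64000
Σ(xᵢ − x̄)⁴ = 24505.5060 ⇒ m₄ = 4084.25100
m₂² = 1131.64960
g₂ = m₄/m₂² − 3 = 3.60911 − 3 ≈ 0.609

0.609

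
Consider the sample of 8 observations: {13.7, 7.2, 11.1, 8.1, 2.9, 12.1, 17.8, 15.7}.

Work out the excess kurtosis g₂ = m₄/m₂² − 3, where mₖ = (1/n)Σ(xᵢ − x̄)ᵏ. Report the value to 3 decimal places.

-0.855

x̄ = 11.0750
Σ(xᵢ − x̄)² = 165.2550 ⇒ m₂ = 20.65688
Σ(xᵢ − x̄)⁴ = 7321.6355 ⇒ m₄ = 915.20444
m₂² = 426.70648
g₂ = m₄/m₂² − 3 = 2.14481 − 3 ≈ -0.855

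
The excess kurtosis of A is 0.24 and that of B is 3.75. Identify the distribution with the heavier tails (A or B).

Higher excess kurtosis ⇒ heavier tails relative to the normal distribution.
0.24 vs 3.75: the larger is 3.75, so B has heavier tails.

B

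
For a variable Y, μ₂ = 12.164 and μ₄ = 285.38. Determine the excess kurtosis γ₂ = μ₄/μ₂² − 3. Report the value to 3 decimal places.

-1.071

μ₂² = 12.164² = 147.96290
μ₄/μ₂² = 285.38 / 147.96290 = 1.92873
γ₂ = 1.92873 − 3 ≈ -1.071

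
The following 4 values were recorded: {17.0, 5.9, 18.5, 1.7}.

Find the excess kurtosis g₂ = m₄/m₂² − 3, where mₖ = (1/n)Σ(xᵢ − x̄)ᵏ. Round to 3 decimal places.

x̄ = 10.7750
Σ(xᵢ − x̄)² = 204.5475 ⇒ m₂ = 51.13688
Σ(xᵢ − x̄)⁴ = 12410.0451 ⇒ m₄ = 3102.51126
m₂² = 2614.97998
g₂ = m₄/m₂² − 3 = 1.18644 − 3 ≈ -1.814

-1.814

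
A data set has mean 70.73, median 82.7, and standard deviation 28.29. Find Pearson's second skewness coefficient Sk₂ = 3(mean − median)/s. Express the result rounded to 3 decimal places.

-1.269

Sk₂ = 3(70.73 − 82.7) / 28.29 = 3 × -11.9700 / 28.29
    = -35.9100 / 28.29 ≈ -1.269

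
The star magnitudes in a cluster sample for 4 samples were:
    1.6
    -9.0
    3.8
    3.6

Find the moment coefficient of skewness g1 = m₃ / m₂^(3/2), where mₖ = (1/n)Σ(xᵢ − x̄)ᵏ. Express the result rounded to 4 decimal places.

-1.0667

x̄ = (1.6 - 9.0 + 3.8 + 3.6) / 4 = 0.0000
deviations (xᵢ − x̄): 1.6000, -9.0000, 3.8000, 3.6000
Σ(xᵢ − x̄)² = 110.9600 ⇒ m₂ = 110.9600/4 = 27.74000
Σ(xᵢ − x̄)³ = -623.3760 ⇒ m₃ = -623.3760/4 = -155.84400
m₂^(3/2) = 27.74000^(1.5) = 146.10319
g1 = m₃ / m₂^(3/2) = -155.84400 / 146.10319 ≈ -1.0667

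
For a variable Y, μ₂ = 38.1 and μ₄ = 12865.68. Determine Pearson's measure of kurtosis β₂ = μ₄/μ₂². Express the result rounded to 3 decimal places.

8.863

μ₂² = 38.1² = 1451.61000
μ₄/μ₂² = 12865.68 / 1451.61000 = 8.86304
β₂ ≈ 8.863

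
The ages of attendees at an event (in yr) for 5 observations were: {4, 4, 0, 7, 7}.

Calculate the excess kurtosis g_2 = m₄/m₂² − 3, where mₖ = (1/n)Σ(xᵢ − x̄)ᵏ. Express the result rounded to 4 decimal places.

-0.8850

x̄ = 4.4000
Σ(xᵢ − x̄)² = 33.2000 ⇒ m₂ = 6.64000
Σ(xᵢ − x̄)⁴ = 466.2560 ⇒ m₄ = 93.25120
m₂² = 44.08960
g_2 = m₄/m₂² − 3 = 2.11504 − 3 ≈ -0.8850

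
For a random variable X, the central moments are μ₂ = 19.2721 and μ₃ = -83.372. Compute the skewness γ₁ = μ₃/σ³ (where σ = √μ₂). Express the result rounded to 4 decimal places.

σ = √μ₂ = √19.2721 = 4.39000
σ³ = μ₂^(3/2) = 84.60452
γ₁ = μ₃/σ³ = -83.372 / 84.60452 ≈ -0.9854

-0.9854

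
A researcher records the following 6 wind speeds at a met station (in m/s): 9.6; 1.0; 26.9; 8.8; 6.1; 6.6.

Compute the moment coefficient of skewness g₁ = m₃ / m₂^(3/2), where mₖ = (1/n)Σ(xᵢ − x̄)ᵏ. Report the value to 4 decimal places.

1.3098

x̄ = (9.6 + 1.0 + 26.9 + 8.8 + 6.1 + 6.6) / 6 = 9.8333
deviations (xᵢ − x̄): -0.2333, -8.8333, 17.0667, -1.0333, -3.7333, -3.2333
Σ(xᵢ − x̄)² = 394.8133 ⇒ m₂ = 394.8133/6 = 65.80222
Σ(xᵢ − x̄)³ = 4194.8284 ⇒ m₃ = 4194.8284/6 = 699.13807
m₂^(3/2) = 65.80222^(1.5) = 533.77821
g₁ = m₃ / m₂^(3/2) = 699.13807 / 533.77821 ≈ 1.3098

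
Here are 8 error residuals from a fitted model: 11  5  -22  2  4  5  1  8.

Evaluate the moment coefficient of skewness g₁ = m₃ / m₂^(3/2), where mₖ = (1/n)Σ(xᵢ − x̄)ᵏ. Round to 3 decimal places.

-1.815

x̄ = (11 + 5 - 22 + 2 + 4 + 5 + 1 + 8) / 8 = 1.7500
deviations (xᵢ − x̄): 9.2500, 3.2500, -23.7500, 0.2500, 2.2500, 3.2500, -0.7500, 6.2500
Σ(xᵢ − x̄)² = 715.5000 ⇒ m₂ = 715.5000/8 = 89.43750
Σ(xᵢ − x̄)³ = -12281.2500 ⇒ m₃ = -12281.2500/8 = -1535.15625
m₂^(3/2) = 89.43750^(1.5) = 845.82297
g₁ = m₃ / m₂^(3/2) = -1535.15625 / 845.82297 ≈ -1.815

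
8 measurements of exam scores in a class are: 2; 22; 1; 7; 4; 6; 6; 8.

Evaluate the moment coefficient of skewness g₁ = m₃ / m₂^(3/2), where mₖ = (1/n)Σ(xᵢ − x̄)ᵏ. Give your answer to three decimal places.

1.653

x̄ = (2 + 22 + 1 + 7 + 4 + 6 + 6 + 8) / 8 = 7.0000
deviations (xᵢ − x̄): -5.0000, 15.0000, -6.0000, 0.0000, -3.0000, -1.0000, -1.0000, 1.0000
Σ(xᵢ − x̄)² = 298.0000 ⇒ m₂ = 298.0000/8 = 37.25000
Σ(xᵢ − x̄)³ = 3006.0000 ⇒ m₃ = 3006.0000/8 = 375.75000
m₂^(3/2) = 37.25000^(1.5) = 227.34710
g₁ = m₃ / m₂^(3/2) = 375.75000 / 227.34710 ≈ 1.653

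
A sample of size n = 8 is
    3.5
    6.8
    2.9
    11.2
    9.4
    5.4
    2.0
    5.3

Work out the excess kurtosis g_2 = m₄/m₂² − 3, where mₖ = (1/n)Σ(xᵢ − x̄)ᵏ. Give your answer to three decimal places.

-0.943

x̄ = 5.8125
Σ(xᵢ − x̄)² = 71.6687 ⇒ m₂ = 8.95859
Σ(xᵢ − x̄)⁴ = 1320.9731 ⇒ m₄ = 165.12164
m₂² = 80.25640
g_2 = m₄/m₂² − 3 = 2.05743 − 3 ≈ -0.943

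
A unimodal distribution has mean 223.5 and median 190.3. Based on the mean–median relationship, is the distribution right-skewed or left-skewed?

right-skewed

mean − median = 223.5 − 190.3 = 33.2
mean > median ⇒ the longer tail is on the right ⇒ right-skewed (positively skewed).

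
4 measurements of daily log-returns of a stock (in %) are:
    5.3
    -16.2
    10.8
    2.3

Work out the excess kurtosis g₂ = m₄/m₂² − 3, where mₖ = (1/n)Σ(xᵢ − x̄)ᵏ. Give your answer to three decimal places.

x̄ = 0.5500
Σ(xᵢ − x̄)² = 411.2500 ⇒ m₂ = 102.81250
Σ(xᵢ − x̄)⁴ = 90271.8906 ⇒ m₄ = 22567.97266
m₂² = 10570.41016
g₂ = m₄/m₂² − 3 = 2.13501 − 3 ≈ -0.865

-0.865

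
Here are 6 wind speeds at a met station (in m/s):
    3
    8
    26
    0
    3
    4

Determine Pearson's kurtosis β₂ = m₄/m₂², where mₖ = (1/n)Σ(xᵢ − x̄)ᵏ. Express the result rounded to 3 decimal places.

x̄ = 7.3333
Σ(xᵢ − x̄)² = 451.3333 ⇒ m₂ = 75.22222
Σ(xᵢ − x̄)⁴ = 125134.4444 ⇒ m₄ = 20855.74074
m₂² = 5658.38272
β₂ = m₄/m₂² = 20855.74074 / 5658.38272 ≈ 3.686

3.686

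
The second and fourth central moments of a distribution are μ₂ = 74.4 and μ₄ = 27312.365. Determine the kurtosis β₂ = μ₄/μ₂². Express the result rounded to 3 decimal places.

μ₂² = 74.4² = 5535.36000
μ₄/μ₂² = 27312.365 / 5535.36000 = 4.93416
β₂ ≈ 4.934

4.934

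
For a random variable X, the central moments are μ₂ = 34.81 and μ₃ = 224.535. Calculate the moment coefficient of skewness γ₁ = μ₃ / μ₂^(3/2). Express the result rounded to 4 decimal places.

1.0933

σ = √μ₂ = √34.81 = 5.90000
σ³ = μ₂^(3/2) = 205.37900
γ₁ = μ₃/σ³ = 224.535 / 205.37900 ≈ 1.0933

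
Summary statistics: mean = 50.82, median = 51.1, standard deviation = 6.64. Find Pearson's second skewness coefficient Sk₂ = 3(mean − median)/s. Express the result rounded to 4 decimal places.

Sk₂ = 3(50.82 − 51.1) / 6.64 = 3 × -0.2800 / 6.64
    = -0.8400 / 6.64 ≈ -0.1265

-0.1265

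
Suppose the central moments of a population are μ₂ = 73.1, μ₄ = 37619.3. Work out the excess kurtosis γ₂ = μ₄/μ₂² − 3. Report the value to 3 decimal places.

μ₂² = 73.1² = 5343.61000
μ₄/μ₂² = 37619.3 / 5343.61000 = 7.04005
γ₂ = 7.04005 − 3 ≈ 4.040

4.040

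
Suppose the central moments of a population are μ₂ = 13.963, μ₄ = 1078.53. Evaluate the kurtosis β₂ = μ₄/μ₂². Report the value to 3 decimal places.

μ₂² = 13.963² = 194.96537
μ₄/μ₂² = 1078.53 / 194.96537 = 5.53191
β₂ ≈ 5.532

5.532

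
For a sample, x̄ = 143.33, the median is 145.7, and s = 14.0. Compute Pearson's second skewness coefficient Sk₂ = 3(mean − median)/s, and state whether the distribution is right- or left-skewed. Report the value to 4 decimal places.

-0.5079, left-skewed

Sk₂ = 3(143.33 − 145.7) / 14.0 = 3 × -2.3700 / 14.0
    = -7.1100 / 14.0 ≈ -0.5079
Sk₂ < 0 ⇒ mean < median ⇒ left-skewed (negative skew).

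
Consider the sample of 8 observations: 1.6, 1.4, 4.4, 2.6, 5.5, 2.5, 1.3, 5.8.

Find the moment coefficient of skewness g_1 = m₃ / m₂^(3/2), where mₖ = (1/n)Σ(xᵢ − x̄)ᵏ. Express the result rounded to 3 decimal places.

x̄ = (1.6 + 1.4 + 4.4 + 2.6 + 5.5 + 2.5 + 1.3 + 5.8) / 8 = 3.1375
deviations (xᵢ − x̄): -1.5375, -1.7375, 1.2625, -0.5375, 2.3625, -0.6375, -1.8375, 2.6625
Σ(xᵢ − x̄)² = 23.7188 ⇒ m₂ = 23.7188/8 = 2.96484
Σ(xᵢ − x̄)³ = 18.5742 ⇒ m₃ = 18.5742/8 = 2.32178
m₂^(3/2) = 2.96484^(1.5) = 5.10508
g_1 = m₃ / m₂^(3/2) = 2.32178 / 5.10508 ≈ 0.455

0.455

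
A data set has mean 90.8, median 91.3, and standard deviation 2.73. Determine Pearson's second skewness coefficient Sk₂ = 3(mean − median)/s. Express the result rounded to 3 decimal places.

-0.549

Sk₂ = 3(90.8 − 91.3) / 2.73 = 3 × -0.5000 / 2.73
    = -1.5000 / 2.73 ≈ -0.549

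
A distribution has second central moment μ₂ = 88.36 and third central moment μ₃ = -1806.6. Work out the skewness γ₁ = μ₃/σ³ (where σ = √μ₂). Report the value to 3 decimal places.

σ = √μ₂ = √88.36 = 9.40000
σ³ = μ₂^(3/2) = 830.58400
γ₁ = μ₃/σ³ = -1806.6 / 830.58400 ≈ -2.175

-2.175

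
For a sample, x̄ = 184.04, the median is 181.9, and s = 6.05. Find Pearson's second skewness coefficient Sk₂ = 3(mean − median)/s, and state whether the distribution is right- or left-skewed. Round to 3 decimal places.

1.061, right-skewed

Sk₂ = 3(184.04 − 181.9) / 6.05 = 3 × 2.1400 / 6.05
    = 6.4200 / 6.05 ≈ 1.061
Sk₂ > 0 ⇒ mean > median ⇒ right-skewed (positive skew).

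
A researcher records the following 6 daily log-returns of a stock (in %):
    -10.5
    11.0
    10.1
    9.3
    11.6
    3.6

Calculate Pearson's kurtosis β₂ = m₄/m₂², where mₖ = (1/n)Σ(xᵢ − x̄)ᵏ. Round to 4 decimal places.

3.3780

x̄ = 5.8500
Σ(xᵢ − x̄)² = 361.9350 ⇒ m₂ = 60.32250
Σ(xᵢ − x̄)⁴ = 73751.4432 ⇒ m₄ = 12291.90721
m₂² = 3638.80401
β₂ = m₄/m₂² = 12291.90721 / 3638.80401 ≈ 3.3780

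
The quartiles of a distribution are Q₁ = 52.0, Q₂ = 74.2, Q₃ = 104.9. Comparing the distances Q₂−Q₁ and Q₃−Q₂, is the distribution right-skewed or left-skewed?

right-skewed

Q₂ − Q₁ = 22.2;  Q₃ − Q₂ = 30.7
Q₃ − Q₂ > Q₂ − Q₁ ⇒ the upper half is more spread out ⇒ right-skewed.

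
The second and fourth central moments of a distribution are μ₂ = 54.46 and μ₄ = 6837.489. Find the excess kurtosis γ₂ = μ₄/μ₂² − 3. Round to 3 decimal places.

-0.695

μ₂² = 54.46² = 2965.89160
μ₄/μ₂² = 6837.489 / 2965.89160 = 2.30537
γ₂ = 2.30537 − 3 ≈ -0.695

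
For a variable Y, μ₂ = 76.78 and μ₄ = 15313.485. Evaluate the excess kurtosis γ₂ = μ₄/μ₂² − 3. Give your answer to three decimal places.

μ₂² = 76.78² = 5895.16840
μ₄/μ₂² = 15313.485 / 5895.16840 = 2.59763
γ₂ = 2.59763 − 3 ≈ -0.402

-0.402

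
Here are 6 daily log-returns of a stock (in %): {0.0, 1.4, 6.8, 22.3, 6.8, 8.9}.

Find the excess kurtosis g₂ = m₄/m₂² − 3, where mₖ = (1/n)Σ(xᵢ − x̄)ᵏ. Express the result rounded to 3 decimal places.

x̄ = 7.7000
Σ(xᵢ − x̄)² = 315.2000 ⇒ m₂ = 52.53333
Σ(xᵢ − x̄)⁴ = 50531.1716 ⇒ m₄ = 8421.86193
m₂² = 2759.75111
g₂ = m₄/m₂² − 3 = 3.05167 − 3 ≈ 0.052

0.052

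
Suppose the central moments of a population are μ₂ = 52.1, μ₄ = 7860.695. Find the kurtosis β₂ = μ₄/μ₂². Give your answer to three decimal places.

2.896

μ₂² = 52.1² = 2714.41000
μ₄/μ₂² = 7860.695 / 2714.41000 = 2.89591
β₂ ≈ 2.896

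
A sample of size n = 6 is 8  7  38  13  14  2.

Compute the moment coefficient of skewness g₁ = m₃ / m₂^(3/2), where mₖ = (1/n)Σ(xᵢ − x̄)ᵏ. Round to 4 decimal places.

x̄ = (8 + 7 + 38 + 13 + 14 + 2) / 6 = 13.6667
deviations (xᵢ − x̄): -5.6667, -6.6667, 24.3333, -0.6667, 0.3333, -11.6667
Σ(xᵢ − x̄)² = 805.3333 ⇒ m₂ = 805.3333/6 = 134.22222
Σ(xᵢ − x̄)³ = 12341.5556 ⇒ m₃ = 12341.5556/6 = 2056.92593
m₂^(3/2) = 134.22222^(1.5) = 1555.02236
g₁ = m₃ / m₂^(3/2) = 2056.92593 / 1555.02236 ≈ 1.3228

1.3228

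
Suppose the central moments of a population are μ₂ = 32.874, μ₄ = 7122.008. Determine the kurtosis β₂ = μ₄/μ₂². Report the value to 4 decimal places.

μ₂² = 32.874² = 1080.69988
μ₄/μ₂² = 7122.008 / 1080.69988 = 6.59018
β₂ ≈ 6.5902

6.5902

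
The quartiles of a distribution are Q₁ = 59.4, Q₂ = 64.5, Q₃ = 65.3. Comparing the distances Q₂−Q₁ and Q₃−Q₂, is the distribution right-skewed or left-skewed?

Q₂ − Q₁ = 5.1;  Q₃ − Q₂ = 0.8
Q₂ − Q₁ > Q₃ − Q₂ ⇒ the lower half is more spread out ⇒ left-skewed.

left-skewed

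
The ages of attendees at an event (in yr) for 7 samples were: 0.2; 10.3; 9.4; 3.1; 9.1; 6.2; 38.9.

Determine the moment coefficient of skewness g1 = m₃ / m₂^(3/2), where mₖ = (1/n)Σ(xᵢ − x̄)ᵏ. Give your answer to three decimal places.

x̄ = (0.2 + 10.3 + 9.4 + 3.1 + 9.1 + 6.2 + 38.9) / 7 = 11.0286
deviations (xᵢ − x̄): -10.8286, -0.7286, -1.6286, -7.9286, -1.9286, -4.8286, 27.8714
Σ(xᵢ − x̄)² = 987.1543 ⇒ m₂ = 987.1543/7 = 141.02204
Σ(xᵢ − x̄)³ = 19758.3846 ⇒ m₃ = 19758.3846/7 = 2822.62637
m₂^(3/2) = 141.02204^(1.5) = 1674.67483
g1 = m₃ / m₂^(3/2) = 2822.62637 / 1674.67483 ≈ 1.685

1.685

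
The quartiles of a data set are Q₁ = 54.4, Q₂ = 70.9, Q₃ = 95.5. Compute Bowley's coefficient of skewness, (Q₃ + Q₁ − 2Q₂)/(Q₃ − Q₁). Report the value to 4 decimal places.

numerator: Q₃ + Q₁ − 2Q₂ = 95.5 + 54.4 − 2×70.9 = 8.1000
denominator: Q₃ − Q₁ = 95.5 − 54.4 = 41.1000
Bowley skewness = 8.1000 / 41.1000 ≈ 0.1971

0.1971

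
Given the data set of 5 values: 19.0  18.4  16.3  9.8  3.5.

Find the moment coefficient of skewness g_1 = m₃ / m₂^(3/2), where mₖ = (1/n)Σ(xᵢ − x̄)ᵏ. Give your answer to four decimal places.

x̄ = (19.0 + 18.4 + 16.3 + 9.8 + 3.5) / 5 = 13.4000
deviations (xᵢ − x̄): 5.6000, 5.0000, 2.9000, -3.6000, -9.9000
Σ(xᵢ − x̄)² = 175.7400 ⇒ m₂ = 175.7400/5 = 35.14800
Σ(xᵢ − x̄)³ = -691.9500 ⇒ m₃ = -691.9500/5 = -138.39000
m₂^(3/2) = 35.14800^(1.5) = 208.37755
g_1 = m₃ / m₂^(3/2) = -138.39000 / 208.37755 ≈ -0.6641

-0.6641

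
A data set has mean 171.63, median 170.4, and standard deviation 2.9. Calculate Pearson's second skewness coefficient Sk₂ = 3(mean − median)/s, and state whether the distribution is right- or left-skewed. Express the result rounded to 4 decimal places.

1.2724, right-skewed

Sk₂ = 3(171.63 − 170.4) / 2.9 = 3 × 1.2300 / 2.9
    = 3.6900 / 2.9 ≈ 1.2724
Sk₂ > 0 ⇒ mean > median ⇒ right-skewed (positive skew).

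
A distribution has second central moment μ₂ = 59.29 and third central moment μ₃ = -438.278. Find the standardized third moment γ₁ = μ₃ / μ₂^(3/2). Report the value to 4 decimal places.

σ = √μ₂ = √59.29 = 7.70000
σ³ = μ₂^(3/2) = 456.53300
γ₁ = μ₃/σ³ = -438.278 / 456.53300 ≈ -0.9600

-0.9600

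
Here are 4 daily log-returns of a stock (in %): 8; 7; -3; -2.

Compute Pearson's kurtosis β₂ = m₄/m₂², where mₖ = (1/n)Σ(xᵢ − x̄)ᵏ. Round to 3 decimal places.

1.039

x̄ = 2.5000
Σ(xᵢ − x̄)² = 101.0000 ⇒ m₂ = 25.25000
Σ(xᵢ − x̄)⁴ = 2650.2500 ⇒ m₄ = 662.56250
m₂² = 637.56250
β₂ = m₄/m₂² = 662.56250 / 637.56250 ≈ 1.039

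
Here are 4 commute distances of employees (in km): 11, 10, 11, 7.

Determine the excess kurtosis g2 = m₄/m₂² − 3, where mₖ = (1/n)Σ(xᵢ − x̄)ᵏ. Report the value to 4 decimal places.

-0.8513

x̄ = 9.7500
Σ(xᵢ − x̄)² = 10.7500 ⇒ m₂ = 2.68750
Σ(xᵢ − x̄)⁴ = 62.0781 ⇒ m₄ = 15.51953
m₂² = 7.22266
g2 = m₄/m₂² − 3 = 2.14873 − 3 ≈ -0.8513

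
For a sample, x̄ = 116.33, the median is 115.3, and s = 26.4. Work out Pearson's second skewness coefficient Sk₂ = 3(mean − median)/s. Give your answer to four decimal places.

0.1170

Sk₂ = 3(116.33 − 115.3) / 26.4 = 3 × 1.0300 / 26.4
    = 3.0900 / 26.4 ≈ 0.1170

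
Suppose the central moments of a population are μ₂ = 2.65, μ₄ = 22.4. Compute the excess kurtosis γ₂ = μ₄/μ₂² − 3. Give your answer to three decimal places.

0.190

μ₂² = 2.65² = 7.02250
μ₄/μ₂² = 22.4 / 7.02250 = 3.18975
γ₂ = 3.18975 − 3 ≈ 0.190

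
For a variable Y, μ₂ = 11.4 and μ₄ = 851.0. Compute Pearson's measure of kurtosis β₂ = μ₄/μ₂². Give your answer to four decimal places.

6.5482

μ₂² = 11.4² = 129.96000
μ₄/μ₂² = 851.0 / 129.96000 = 6.54817
β₂ ≈ 6.5482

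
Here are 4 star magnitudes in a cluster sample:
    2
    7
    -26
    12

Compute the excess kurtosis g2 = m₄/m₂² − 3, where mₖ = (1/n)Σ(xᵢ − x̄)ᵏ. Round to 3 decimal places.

x̄ = -1.2500
Σ(xᵢ − x̄)² = 866.7500 ⇒ m₂ = 216.68750
Σ(xᵢ − x̄)⁴ = 410799.0781 ⇒ m₄ = 102699.76953
m₂² = 46953.47266
g2 = m₄/m₂² − 3 = 2.18727 − 3 ≈ -0.813

-0.813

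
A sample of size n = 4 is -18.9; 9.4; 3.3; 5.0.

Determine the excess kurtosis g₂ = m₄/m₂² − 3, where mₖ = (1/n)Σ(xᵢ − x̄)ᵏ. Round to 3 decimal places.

-0.762

x̄ = -0.3000
Σ(xᵢ − x̄)² = 481.1000 ⇒ m₂ = 120.27500
Σ(xᵢ − x̄)⁴ = 129498.2594 ⇒ m₄ = 32374.56485
m₂² = 14466.07562
g₂ = m₄/m₂² − 3 = 2.23796 − 3 ≈ -0.762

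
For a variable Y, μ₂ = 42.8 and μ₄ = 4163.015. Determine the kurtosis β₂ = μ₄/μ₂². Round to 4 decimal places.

2.2726

μ₂² = 42.8² = 1831.84000
μ₄/μ₂² = 4163.015 / 1831.84000 = 2.27259
β₂ ≈ 2.2726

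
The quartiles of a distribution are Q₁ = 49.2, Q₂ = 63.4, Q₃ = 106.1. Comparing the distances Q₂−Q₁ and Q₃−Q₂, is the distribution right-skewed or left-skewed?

right-skewed

Q₂ − Q₁ = 14.2;  Q₃ − Q₂ = 42.7
Q₃ − Q₂ > Q₂ − Q₁ ⇒ the upper half is more spread out ⇒ right-skewed.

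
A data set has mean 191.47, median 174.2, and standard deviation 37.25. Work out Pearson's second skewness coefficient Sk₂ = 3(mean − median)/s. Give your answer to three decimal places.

Sk₂ = 3(191.47 − 174.2) / 37.25 = 3 × 17.2700 / 37.25
    = 51.8100 / 37.25 ≈ 1.391

1.391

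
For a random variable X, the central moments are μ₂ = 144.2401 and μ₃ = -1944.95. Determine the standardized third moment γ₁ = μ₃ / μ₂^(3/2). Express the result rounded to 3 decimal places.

σ = √μ₂ = √144.2401 = 12.01000
σ³ = μ₂^(3/2) = 1732.32360
γ₁ = μ₃/σ³ = -1944.95 / 1732.32360 ≈ -1.123

-1.123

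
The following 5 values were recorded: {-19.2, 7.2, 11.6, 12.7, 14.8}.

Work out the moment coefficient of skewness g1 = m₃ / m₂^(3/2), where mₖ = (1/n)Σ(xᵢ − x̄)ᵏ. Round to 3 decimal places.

-1.360

x̄ = (-19.2 + 7.2 + 11.6 + 12.7 + 14.8) / 5 = 5.4200
deviations (xᵢ − x̄): -24.6200, 1.7800, 6.1800, 7.2800, 9.3800
Σ(xᵢ − x̄)² = 788.4880 ⇒ m₂ = 788.4880/5 = 157.69760
Σ(xᵢ − x̄)³ = -13470.4843 ⇒ m₃ = -13470.4843/5 = -2694.09686
m₂^(3/2) = 157.69760^(1.5) = 1980.33027
g1 = m₃ / m₂^(3/2) = -2694.09686 / 1980.33027 ≈ -1.360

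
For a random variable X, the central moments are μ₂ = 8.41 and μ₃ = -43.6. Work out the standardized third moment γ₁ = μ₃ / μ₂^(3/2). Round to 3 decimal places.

σ = √μ₂ = √8.41 = 2.90000
σ³ = μ₂^(3/2) = 24.38900
γ₁ = μ₃/σ³ = -43.6 / 24.38900 ≈ -1.788

-1.788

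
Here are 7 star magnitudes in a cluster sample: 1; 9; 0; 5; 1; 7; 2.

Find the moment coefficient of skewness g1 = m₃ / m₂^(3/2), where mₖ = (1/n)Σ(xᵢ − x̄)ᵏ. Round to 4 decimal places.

x̄ = (1 + 9 + 0 + 5 + 1 + 7 + 2) / 7 = 3.5714
deviations (xᵢ − x̄): -2.5714, 5.4286, -3.5714, 1.4286, -2.5714, 3.4286, -1.5714
Σ(xᵢ − x̄)² = 71.7143 ⇒ m₂ = 71.7143/7 = 10.24490
Σ(xᵢ − x̄)³ = 119.7551 ⇒ m₃ = 119.7551/7 = 17.10787
m₂^(3/2) = 10.24490^(1.5) = 32.79151
g1 = m₃ / m₂^(3/2) = 17.10787 / 32.79151 ≈ 0.5217

0.5217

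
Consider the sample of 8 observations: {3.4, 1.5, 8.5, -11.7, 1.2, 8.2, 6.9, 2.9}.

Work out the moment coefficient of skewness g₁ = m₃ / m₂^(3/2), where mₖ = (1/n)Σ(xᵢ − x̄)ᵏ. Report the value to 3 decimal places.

x̄ = (3.4 + 1.5 + 8.5 - 11.7 + 1.2 + 8.2 + 6.9 + 2.9) / 8 = 2.6125
deviations (xᵢ − x̄): 0.7875, -1.1125, 5.8875, -14.3125, -1.4125, 5.5875, 4.2875, 0.2875
Σ(xᵢ − x̄)² = 293.0488 ⇒ m₂ = 293.0488/8 = 36.63109
Σ(xᵢ − x̄)³ = -2478.2303 ⇒ m₃ = -2478.2303/8 = -309.77879
m₂^(3/2) = 36.63109^(1.5) = 221.70466
g₁ = m₃ / m₂^(3/2) = -309.77879 / 221.70466 ≈ -1.397

-1.397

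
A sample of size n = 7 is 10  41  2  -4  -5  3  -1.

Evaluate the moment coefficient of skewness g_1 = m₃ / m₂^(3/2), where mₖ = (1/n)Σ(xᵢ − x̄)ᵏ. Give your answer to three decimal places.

x̄ = (10 + 41 + 2 - 4 - 5 + 3 - 1) / 7 = 6.5714
deviations (xᵢ − x̄): 3.4286, 34.4286, -4.5714, -10.5714, -11.5714, -3.5714, -7.5714
Σ(xᵢ − x̄)² = 1533.7143 ⇒ m₂ = 1533.7143/7 = 219.10204
Σ(xᵢ − x̄)³ = 37543.4694 ⇒ m₃ = 37543.4694/7 = 5363.35277
m₂^(3/2) = 219.10204^(1.5) = 3243.16940
g_1 = m₃ / m₂^(3/2) = 5363.35277 / 3243.16940 ≈ 1.654

1.654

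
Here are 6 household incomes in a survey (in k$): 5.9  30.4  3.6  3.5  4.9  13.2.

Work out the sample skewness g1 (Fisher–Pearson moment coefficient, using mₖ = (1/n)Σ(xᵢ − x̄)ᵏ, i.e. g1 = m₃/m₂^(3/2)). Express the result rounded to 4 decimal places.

1.3918

x̄ = (5.9 + 30.4 + 3.6 + 3.5 + 4.9 + 13.2) / 6 = 10.2500
deviations (xᵢ − x̄): -4.3500, 20.1500, -6.6500, -6.7500, -5.3500, 2.9500
Σ(xᵢ − x̄)² = 552.0550 ⇒ m₂ = 552.0550/6 = 92.00917
Σ(xᵢ − x̄)³ = 7369.9560 ⇒ m₃ = 7369.9560/6 = 1228.32600
m₂^(3/2) = 92.00917^(1.5) = 882.56489
g1 = m₃ / m₂^(3/2) = 1228.32600 / 882.56489 ≈ 1.3918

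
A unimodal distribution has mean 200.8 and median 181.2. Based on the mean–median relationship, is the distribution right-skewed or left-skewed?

mean − median = 200.8 − 181.2 = 19.6
mean > median ⇒ the longer tail is on the right ⇒ right-skewed (positively skewed).

right-skewed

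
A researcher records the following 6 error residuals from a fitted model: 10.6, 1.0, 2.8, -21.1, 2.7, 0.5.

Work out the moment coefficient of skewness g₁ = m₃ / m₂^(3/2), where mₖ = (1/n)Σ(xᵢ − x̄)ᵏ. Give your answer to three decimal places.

x̄ = (10.6 + 1.0 + 2.8 - 21.1 + 2.7 + 0.5) / 6 = -0.5833
deviations (xᵢ − x̄): 11.1833, 1.5833, 3.3833, -20.5167, 3.2833, 1.0833
Σ(xᵢ − x̄)² = 571.9083 ⇒ m₂ = 571.9083/6 = 95.31806
Σ(xᵢ − x̄)³ = -7158.1244 ⇒ m₃ = -7158.1244/6 = -1193.02074
m₂^(3/2) = 95.31806^(1.5) = 930.59939
g₁ = m₃ / m₂^(3/2) = -1193.02074 / 930.59939 ≈ -1.282

-1.282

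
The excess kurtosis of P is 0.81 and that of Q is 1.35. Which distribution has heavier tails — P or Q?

Higher excess kurtosis ⇒ heavier tails relative to the normal distribution.
0.81 vs 1.35: the larger is 1.35, so Q has heavier tails.

Q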